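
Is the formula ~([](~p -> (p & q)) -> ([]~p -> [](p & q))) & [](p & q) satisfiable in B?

No, unsatisfiable

1. ~([](~p -> (p & q)) -> ([]~p -> [](p & q))) & [](p & q), u
2. ~([](~p -> (p & q)) -> ([]~p -> [](p & q))), u   [&-rule on 1]
3. [](p & q), u   [&-rule on 1]
4. [](~p -> (p & q)), u   [~->-rule on 2]
5. ~([]~p -> [](p & q)), u   [~->-rule on 2]
6. []~p, u   [~->-rule on 5]
7. ~[](p & q), u   [~->-rule on 5]
8. p & q, u   [[]-rule on 3 via uRu]
9. p, u   [&-rule on 8]
10. q, u   [&-rule on 8]
11. ~p -> (p & q), u   [[]-rule on 4 via uRu]
12. ~p, u   [[]-rule on 6 via uRu]
Accessibility: uRu
Branch closes: p and ~p both at u.
All branches of the tableau close; one closing branch shown above.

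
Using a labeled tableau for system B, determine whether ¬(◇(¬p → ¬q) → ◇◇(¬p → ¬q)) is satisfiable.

Unsatisfiable

1. ¬(◇(¬p → ¬q) → ◇◇(¬p → ¬q)), w0
2. ◇(¬p → ¬q), w0   [¬→-rule on 1]
3. ¬◇◇(¬p → ¬q), w0   [¬→-rule on 1]
4. ¬◇(¬p → ¬q), w0   [¬◇-rule on 3 via w0Rw0]
5. ¬(¬p → ¬q), w0   [¬◇-rule on 4 via w0Rw0]
6. ¬p, w0   [¬→-rule on 5]
7. q, w0   [¬→-rule on 5]
8. ¬p → ¬q, w1   [◇-rule on 2: fresh world w1, w0Rw1]
9. ¬◇(¬p → ¬q), w1   [¬◇-rule on 3 via w0Rw1]
10. ¬(¬p → ¬q), w1   [¬◇-rule on 4 via w0Rw1]
11. ¬p, w1   [¬→-rule on 10]
12. q, w1   [¬→-rule on 10]
13. ¬q, w1   [→-rule on 8 (branches; this branch)]
Accessibility: w0Rw0, w0Rw1, w1Rw0, w1Rw1
Branch closes: q and ¬q both at w1.
All branches of the tableau close; one closing branch shown above.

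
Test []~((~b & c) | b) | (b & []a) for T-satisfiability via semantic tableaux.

Satisfiable

1. []~((~b & c) | b) | (b & []a), 0
2. b & []a, 0
3. b, 0
4. []a, 0
5. a, 0
Accessibility: 0R0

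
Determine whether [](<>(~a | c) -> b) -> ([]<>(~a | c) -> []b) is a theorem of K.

Valid in K

Tableau for the negation ~([](<>(~a | c) -> b) -> ([]<>(~a | c) -> []b)):
1. ~([](<>(~a | c) -> b) -> ([]<>(~a | c) -> []b)), w0
2. [](<>(~a | c) -> b), w0   [~->-rule on 1]
3. ~([]<>(~a | c) -> []b), w0   [~->-rule on 1]
4. []<>(~a | c), w0   [~->-rule on 3]
5. ~[]b, w0   [~->-rule on 3]
6. ~b, w1   [~[]-rule on 5: fresh world w1, w0Rw1]
7. <>(~a | c) -> b, w1   [[]-rule on 2 via w0Rw1]
8. <>(~a | c), w1   [[]-rule on 4 via w0Rw1]
9. ~<>(~a | c), w1   [->-rule on 7 (branches; this branch)]
10. ~a | c, w2   [<>-rule on 8: fresh world w2, w1Rw2]
11. ~(~a | c), w2   [~<>-rule on 9 via w1Rw2]
12. a, w2   [~|-rule on 11]
13. ~c, w2   [~|-rule on 11]
14. c, w2   [|-rule on 10 (branches; this branch)]
Accessibility: w0Rw1, w1Rw2
Branch closes: c and ~c both at w2.
Every branch of the negation's tableau closes; the branch above is one of them.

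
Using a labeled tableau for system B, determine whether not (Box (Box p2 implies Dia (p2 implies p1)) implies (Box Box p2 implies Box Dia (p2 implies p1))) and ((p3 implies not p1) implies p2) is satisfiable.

Unsatisfiable (every branch closes)

1. not (Box (Box p2 implies Dia (p2 implies p1)) implies (Box Box p2 implies Box Dia (p2 implies p1))) and ((p3 implies not p1) implies p2), 0
2. not (Box (Box p2 implies Dia (p2 implies p1)) implies (Box Box p2 implies Box Dia (p2 implies p1))), 0
3. (p3 implies not p1) implies p2, 0
4. Box (Box p2 implies Dia (p2 implies p1)), 0
5. not (Box Box p2 implies Box Dia (p2 implies p1)), 0
6. Box Box p2, 0
7. not Box Dia (p2 implies p1), 0
8. Box p2 implies Dia (p2 implies p1), 0
9. Box p2, 0
10. p2, 0
11. Dia (p2 implies p1), 0
12. not Dia (p2 implies p1), 1
13. Box p2 implies Dia (p2 implies p1), 1
14. Box p2, 1
15. p2, 1
16. not (p2 implies p1), 0
17. not p1, 0
18. not (p2 implies p1), 1
19. not p1, 1
20. Dia (p2 implies p1), 1
21. p2 implies p1, 2
22. Box p2 implies Dia (p2 implies p1), 2
23. Box p2, 2
24. p2, 2
25. p1, 2
26. Dia (p2 implies p1), 2
27. p2 implies p1, 3
28. not (p2 implies p1), 3
29. p2, 3
30. not p1, 3
31. p1, 3
Accessibility: 0R0, 0R1, 0R2, 1R0, 1R1, 1R3, 2R0, 2R2, 3R1, 3R3
Branch closes: p1 and not p1 both at 3.
Every branch closes; the branch above is one of them.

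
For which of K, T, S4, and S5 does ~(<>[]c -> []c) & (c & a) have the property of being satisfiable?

S4-tableau for the formula:
1. ~(<>[]c -> []c) & (c & a), 0
2. ~(<>[]c -> []c), 0   [&-rule on 1]
3. c & a, 0   [&-rule on 1]
4. <>[]c, 0   [~->-rule on 2]
5. ~[]c, 0   [~->-rule on 2]
6. c, 0   [&-rule on 3]
7. a, 0   [&-rule on 3]
8. []c, 1   [<>-rule on 4: fresh world 1, 0R1]
9. c, 1   [[]-rule on 8 via 1R1]
10. ~c, 2   [~[]-rule on 5: fresh world 2, 0R2]
Accessibility: 0R0, 0R1, 0R2, 1R1, 2R2
Complete open branch: satisfiable in S4, hence also in K, T (this S4-model is also a K-model and a T-model).
S5-tableau for the formula:
1. ~(<>[]c -> []c) & (c & a), 0
2. ~(<>[]c -> []c), 0   [&-rule on 1]
3. c & a, 0   [&-rule on 1]
4. <>[]c, 0   [~->-rule on 2]
5. ~[]c, 0   [~->-rule on 2]
6. c, 0   [&-rule on 3]
7. a, 0   [&-rule on 3]
8. []c, 1   [<>-rule on 4: fresh world 1, 0R1]
9. c, 1   [[]-rule on 8 via 1R1]
10. ~c, 2   [~[]-rule on 5: fresh world 2, 0R2]
11. c, 2   [[]-rule on 8 via 1R2]
Accessibility: 0R0, 0R1, 0R2, 1R0, 1R1, 1R2, 2R0, 2R1, 2R2
Branch closes: c and ~c both at 2.
Every branch closes (one shown): unsatisfiable in S5.

K, T, S4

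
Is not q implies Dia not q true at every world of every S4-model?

Valid

Tableau for the negation not (not q implies Dia not q):
1. not (not q implies Dia not q), 0
2. not q, 0
3. not Dia not q, 0
4. q, 0
Accessibility: 0R0
Branch closes: q and not q both at 0.
All branches of the negation close; one closing branch shown above.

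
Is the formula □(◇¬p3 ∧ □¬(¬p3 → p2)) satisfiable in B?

Satisfiable (open branch found)

1. □(◇¬p3 ∧ □¬(¬p3 → p2)), 0
2. ◇¬p3 ∧ □¬(¬p3 → p2), 0
3. ◇¬p3, 0
4. □¬(¬p3 → p2), 0
5. ¬(¬p3 → p2), 0
6. ¬p3, 0
7. ¬p2, 0
8. ¬p3, 1
9. ◇¬p3 ∧ □¬(¬p3 → p2), 1
10. ◇¬p3, 1
11. □¬(¬p3 → p2), 1
12. ¬(¬p3 → p2), 1
13. ¬p2, 1
14. ¬p3, 2
15. ¬(¬p3 → p2), 2
16. ¬p2, 2
Accessibility: 0R0, 0R1, 1R0, 1R1, 1R2, 2R1, 2R2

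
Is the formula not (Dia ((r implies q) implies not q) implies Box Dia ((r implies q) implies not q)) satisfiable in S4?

Satisfiable

1. not (Dia ((r implies q) implies not q) implies Box Dia ((r implies q) implies not q)), w0
2. Dia ((r implies q) implies not q), w0
3. not Box Dia ((r implies q) implies not q), w0
4. (r implies q) implies not q, w1
5. not q, w1
6. not Dia ((r implies q) implies not q), w2
7. not ((r implies q) implies not q), w2
8. r implies q, w2
9. q, w2
Accessibility: w0Rw0, w0Rw1, w0Rw2, w1Rw1, w2Rw2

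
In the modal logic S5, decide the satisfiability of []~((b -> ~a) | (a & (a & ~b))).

Satisfiable (open branch found)

1. []~((b -> ~a) | (a & (a & ~b))), 0
2. ~((b -> ~a) | (a & (a & ~b))), 0
3. ~(b -> ~a), 0
4. ~(a & (a & ~b)), 0
5. b, 0
6. a, 0
7. ~(a & ~b), 0
Accessibility: 0R0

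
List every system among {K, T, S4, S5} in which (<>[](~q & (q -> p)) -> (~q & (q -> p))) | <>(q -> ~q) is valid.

T, S4, S5

K-tableau for the negation ~((<>[](~q & (q -> p)) -> (~q & (q -> p))) | <>(q -> ~q)):
1. ~((<>[](~q & (q -> p)) -> (~q & (q -> p))) | <>(q -> ~q)), w0
2. ~(<>[](~q & (q -> p)) -> (~q & (q -> p))), w0
3. ~<>(q -> ~q), w0
4. <>[](~q & (q -> p)), w0
5. ~(~q & (q -> p)), w0
6. ~(q -> p), w0
7. q, w0
8. ~p, w0
9. [](~q & (q -> p)), w1
10. ~(q -> ~q), w1
11. q, w1
Accessibility: w0Rw1
Complete open branch: countermodel on a K-frame, so not valid in K.
T-tableau for the negation ~((<>[](~q & (q -> p)) -> (~q & (q -> p))) | <>(q -> ~q)):
1. ~((<>[](~q & (q -> p)) -> (~q & (q -> p))) | <>(q -> ~q)), w0
2. ~(<>[](~q & (q -> p)) -> (~q & (q -> p))), w0
3. ~<>(q -> ~q), w0
4. <>[](~q & (q -> p)), w0
5. ~(~q & (q -> p)), w0
6. ~(q -> ~q), w0
7. q, w0
8. ~(q -> p), w0
9. ~p, w0
10. [](~q & (q -> p)), w1
11. ~(q -> ~q), w1
12. q, w1
13. ~q & (q -> p), w1
14. ~q, w1
15. q -> p, w1
Accessibility: w0Rw0, w0Rw1, w1Rw1
Branch closes: q and ~q both at w1.
Every branch closes (one shown): valid in T, hence also in S4, S5 (every theorem of T is a theorem of S4 and S5).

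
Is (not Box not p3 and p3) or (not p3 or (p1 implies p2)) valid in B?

Valid in B

Tableau for the negation not ((not Box not p3 and p3) or (not p3 or (p1 implies p2))):
1. not ((not Box not p3 and p3) or (not p3 or (p1 implies p2))), u
2. not (not Box not p3 and p3), u
3. not (not p3 or (p1 implies p2)), u
4. p3, u
5. not (p1 implies p2), u
6. p1, u
7. not p2, u
8. Box not p3, u
9. not p3, u
Accessibility: uRu
Branch closes: p3 and not p3 both at u.
Every branch of the negation's tableau closes; the branch above is one of them.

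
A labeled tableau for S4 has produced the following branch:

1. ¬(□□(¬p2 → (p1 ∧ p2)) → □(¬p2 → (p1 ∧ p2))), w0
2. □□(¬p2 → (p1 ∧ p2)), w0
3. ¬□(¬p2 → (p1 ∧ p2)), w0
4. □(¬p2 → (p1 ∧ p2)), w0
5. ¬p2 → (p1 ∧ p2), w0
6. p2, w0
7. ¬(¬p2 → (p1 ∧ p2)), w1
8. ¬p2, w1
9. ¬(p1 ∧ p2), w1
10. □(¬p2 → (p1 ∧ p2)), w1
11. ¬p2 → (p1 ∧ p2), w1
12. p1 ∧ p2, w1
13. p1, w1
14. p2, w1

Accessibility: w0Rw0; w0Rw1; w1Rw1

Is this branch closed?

Closed

Both p2 and ¬p2 appear at w1.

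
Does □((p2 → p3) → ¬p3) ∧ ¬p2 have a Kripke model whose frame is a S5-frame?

1. □((p2 → p3) → ¬p3) ∧ ¬p2, w0
2. □((p2 → p3) → ¬p3), w0
3. ¬p2, w0
4. (p2 → p3) → ¬p3, w0
5. ¬p3, w0
Accessibility: w0Rw0

Satisfiable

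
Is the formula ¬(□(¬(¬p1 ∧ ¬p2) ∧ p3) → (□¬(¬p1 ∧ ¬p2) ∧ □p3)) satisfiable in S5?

1. ¬(□(¬(¬p1 ∧ ¬p2) ∧ p3) → (□¬(¬p1 ∧ ¬p2) ∧ □p3)), u
2. □(¬(¬p1 ∧ ¬p2) ∧ p3), u
3. ¬(□¬(¬p1 ∧ ¬p2) ∧ □p3), u
4. ¬(¬p1 ∧ ¬p2) ∧ p3, u
5. ¬(¬p1 ∧ ¬p2), u
6. p3, u
7. ¬□¬(¬p1 ∧ ¬p2), u
8. p2, u
9. ¬p1 ∧ ¬p2, v
10. ¬p1, v
11. ¬p2, v
12. ¬(¬p1 ∧ ¬p2) ∧ p3, v
13. ¬(¬p1 ∧ ¬p2), v
14. p3, v
15. p2, v
Accessibility: uRu, uRv, vRu, vRv
Branch closes: p2 and ¬p2 both at v.
(One branch shown.) All branches close.

Unsatisfiable (every branch closes)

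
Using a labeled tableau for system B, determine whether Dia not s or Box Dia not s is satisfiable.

Satisfiable (open branch found)

1. Dia not s or Box Dia not s, w0
2. Box Dia not s, w0   [or-rule on 1 (branches; this branch)]
3. Dia not s, w0   [Box-rule on 2 via w0Rw0]
4. not s, w1   [Dia-rule on 3: fresh world w1, w0Rw1]
5. Dia not s, w1   [Box-rule on 2 via w0Rw1]
6. not s, w2   [Dia-rule on 5: fresh world w2, w1Rw2]
Accessibility: w0Rw0, w0Rw1, w1Rw0, w1Rw1, w1Rw2, w2Rw1, w2Rw2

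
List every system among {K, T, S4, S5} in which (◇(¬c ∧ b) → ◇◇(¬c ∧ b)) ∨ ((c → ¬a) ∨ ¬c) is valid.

K-tableau for the negation ¬((◇(¬c ∧ b) → ◇◇(¬c ∧ b)) ∨ ((c → ¬a) ∨ ¬c)):
1. ¬((◇(¬c ∧ b) → ◇◇(¬c ∧ b)) ∨ ((c → ¬a) ∨ ¬c)), u
2. ¬(◇(¬c ∧ b) → ◇◇(¬c ∧ b)), u
3. ¬((c → ¬a) ∨ ¬c), u
4. ◇(¬c ∧ b), u
5. ¬◇◇(¬c ∧ b), u
6. ¬(c → ¬a), u
7. c, u
8. a, u
9. ¬c ∧ b, v
10. ¬c, v
11. b, v
12. ¬◇(¬c ∧ b), v
Accessibility: uRv
Complete open branch: countermodel on a K-frame, so not valid in K.
T-tableau for the negation ¬((◇(¬c ∧ b) → ◇◇(¬c ∧ b)) ∨ ((c → ¬a) ∨ ¬c)):
1. ¬((◇(¬c ∧ b) → ◇◇(¬c ∧ b)) ∨ ((c → ¬a) ∨ ¬c)), u
2. ¬(◇(¬c ∧ b) → ◇◇(¬c ∧ b)), u
3. ¬((c → ¬a) ∨ ¬c), u
4. ◇(¬c ∧ b), u
5. ¬◇◇(¬c ∧ b), u
6. ¬(c → ¬a), u
7. c, u
8. a, u
9. ¬◇(¬c ∧ b), u
10. ¬(¬c ∧ b), u
11. ¬b, u
12. ¬c ∧ b, v
13. ¬c, v
14. b, v
15. ¬◇(¬c ∧ b), v
16. ¬(¬c ∧ b), v
17. ¬b, v
Accessibility: uRu, uRv, vRv
Branch closes: b and ¬b both at v.
Every branch closes (one shown): valid in T, hence also in S4, S5 (every theorem of T is a theorem of S4 and S5).

T, S4, S5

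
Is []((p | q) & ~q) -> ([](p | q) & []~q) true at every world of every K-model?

Valid in K

Tableau for the negation ~([]((p | q) & ~q) -> ([](p | q) & []~q)):
1. ~([]((p | q) & ~q) -> ([](p | q) & []~q)), u
2. []((p | q) & ~q), u   [~->-rule on 1]
3. ~([](p | q) & []~q), u   [~->-rule on 1]
4. ~[](p | q), u   [~&-rule on 3 (branches; this branch)]
5. ~(p | q), v   [~[]-rule on 4: fresh world v, uRv]
6. ~p, v   [~|-rule on 5]
7. ~q, v   [~|-rule on 5]
8. (p | q) & ~q, v   [[]-rule on 2 via uRv]
9. p | q, v   [&-rule on 8]
10. q, v   [|-rule on 9 (branches; this branch)]
Accessibility: uRv
Branch closes: q and ~q both at v.
All branches of the negation close; one closing branch shown above.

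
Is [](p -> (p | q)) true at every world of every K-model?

Valid in K

Tableau for the negation ~[](p -> (p | q)):
1. ~[](p -> (p | q)), u
2. ~(p -> (p | q)), v   [~[]-rule on 1: fresh world v, uRv]
3. p, v   [~->-rule on 2]
4. ~(p | q), v   [~->-rule on 2]
5. ~p, v   [~|-rule on 4]
6. ~q, v   [~|-rule on 4]
Accessibility: uRv
Branch closes: p and ~p both at v.
Every branch of the negation's tableau closes; the branch above is one of them.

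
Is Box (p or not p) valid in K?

Yes, valid

Tableau for the negation not Box (p or not p):
1. not Box (p or not p), w0
2. not (p or not p), w1
3. not p, w1
4. p, w1
Accessibility: w0Rw1
Branch closes: p and not p both at w1.
Every branch of the negation's tableau closes; the branch above is one of them.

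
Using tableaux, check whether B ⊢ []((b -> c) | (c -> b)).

Valid in B

Tableau for the negation ~[]((b -> c) | (c -> b)):
1. ~[]((b -> c) | (c -> b)), u
2. ~((b -> c) | (c -> b)), v   [~[]-rule on 1: fresh world v, uRv]
3. ~(b -> c), v   [~|-rule on 2]
4. ~(c -> b), v   [~|-rule on 2]
5. b, v   [~->-rule on 3]
6. ~c, v   [~->-rule on 3]
7. c, v   [~->-rule on 4]
8. ~b, v   [~->-rule on 4]
Accessibility: uRu, uRv, vRu, vRv
Branch closes: c and ~c both at v.
Every branch of the negation's tableau closes; the branch above is one of them.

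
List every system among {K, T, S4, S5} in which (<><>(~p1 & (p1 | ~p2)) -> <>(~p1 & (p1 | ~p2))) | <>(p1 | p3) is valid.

S4-tableau for the negation ~((<><>(~p1 & (p1 | ~p2)) -> <>(~p1 & (p1 | ~p2))) | <>(p1 | p3)):
1. ~((<><>(~p1 & (p1 | ~p2)) -> <>(~p1 & (p1 | ~p2))) | <>(p1 | p3)), 0
2. ~(<><>(~p1 & (p1 | ~p2)) -> <>(~p1 & (p1 | ~p2))), 0
3. ~<>(p1 | p3), 0
4. <><>(~p1 & (p1 | ~p2)), 0
5. ~<>(~p1 & (p1 | ~p2)), 0
6. ~(p1 | p3), 0
7. ~p1, 0
8. ~p3, 0
9. ~(~p1 & (p1 | ~p2)), 0
10. ~(p1 | ~p2), 0
11. p2, 0
12. <>(~p1 & (p1 | ~p2)), 1
13. ~(p1 | p3), 1
14. ~p1, 1
15. ~p3, 1
16. ~(~p1 & (p1 | ~p2)), 1
17. ~(p1 | ~p2), 1
18. p2, 1
19. ~p1 & (p1 | ~p2), 2
20. ~p1, 2
21. p1 | ~p2, 2
22. ~(p1 | p3), 2
23. ~p3, 2
24. ~(~p1 & (p1 | ~p2)), 2
25. ~p2, 2
26. ~(p1 | ~p2), 2
27. p2, 2
Accessibility: 0R0, 0R1, 0R2, 1R1, 1R2, 2R2
Branch closes: p2 and ~p2 both at 2.
Every branch closes (one shown): valid in S4, hence also in S5 (every theorem of S4 is a theorem of S5).
T-tableau for the negation ~((<><>(~p1 & (p1 | ~p2)) -> <>(~p1 & (p1 | ~p2))) | <>(p1 | p3)):
1. ~((<><>(~p1 & (p1 | ~p2)) -> <>(~p1 & (p1 | ~p2))) | <>(p1 | p3)), 0
2. ~(<><>(~p1 & (p1 | ~p2)) -> <>(~p1 & (p1 | ~p2))), 0
3. ~<>(p1 | p3), 0
4. <><>(~p1 & (p1 | ~p2)), 0
5. ~<>(~p1 & (p1 | ~p2)), 0
6. ~(p1 | p3), 0
7. ~p1, 0
8. ~p3, 0
9. ~(~p1 & (p1 | ~p2)), 0
10. ~(p1 | ~p2), 0
11. p2, 0
12. <>(~p1 & (p1 | ~p2)), 1
13. ~(p1 | p3), 1
14. ~p1, 1
15. ~p3, 1
16. ~(~p1 & (p1 | ~p2)), 1
17. ~(p1 | ~p2), 1
18. p2, 1
19. ~p1 & (p1 | ~p2), 2
20. ~p1, 2
21. p1 | ~p2, 2
22. ~p2, 2
Accessibility: 0R0, 0R1, 1R1, 1R2, 2R2
Complete open branch: countermodel on a T-frame, so not valid in T, nor in K (the same frame is also a K-frame).

S4, S5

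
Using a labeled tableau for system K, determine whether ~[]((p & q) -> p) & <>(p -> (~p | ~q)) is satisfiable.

Unsatisfiable

1. ~[]((p & q) -> p) & <>(p -> (~p | ~q)), u
2. ~[]((p & q) -> p), u
3. <>(p -> (~p | ~q)), u
4. ~((p & q) -> p), v
5. p & q, v
6. ~p, v
7. p, v
8. q, v
Accessibility: uRv
Branch closes: p and ~p both at v.
(One branch shown.) All branches close.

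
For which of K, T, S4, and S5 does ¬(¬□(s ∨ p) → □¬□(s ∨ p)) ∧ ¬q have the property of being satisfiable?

K, T, S4

S5-tableau for the formula:
1. ¬(¬□(s ∨ p) → □¬□(s ∨ p)) ∧ ¬q, 0
2. ¬(¬□(s ∨ p) → □¬□(s ∨ p)), 0
3. ¬q, 0
4. ¬□(s ∨ p), 0
5. ¬□¬□(s ∨ p), 0
6. ¬(s ∨ p), 1
7. ¬s, 1
8. ¬p, 1
9. □(s ∨ p), 2
10. s ∨ p, 0
11. s ∨ p, 1
12. s ∨ p, 2
13. p, 0
14. p, 1
Accessibility: 0R0, 0R1, 0R2, 1R0, 1R1, 1R2, 2R0, 2R1, 2R2
Branch closes: p and ¬p both at 1.
Every branch closes (one shown): unsatisfiable in S5.
S4-tableau for the formula:
1. ¬(¬□(s ∨ p) → □¬□(s ∨ p)) ∧ ¬q, 0
2. ¬(¬□(s ∨ p) → □¬□(s ∨ p)), 0
3. ¬q, 0
4. ¬□(s ∨ p), 0
5. ¬□¬□(s ∨ p), 0
6. ¬(s ∨ p), 1
7. ¬s, 1
8. ¬p, 1
9. □(s ∨ p), 2
10. s ∨ p, 2
11. p, 2
Accessibility: 0R0, 0R1, 0R2, 1R1, 2R2
Complete open branch: satisfiable in S4, hence also in K, T (this S4-model is also a K-model and a T-model).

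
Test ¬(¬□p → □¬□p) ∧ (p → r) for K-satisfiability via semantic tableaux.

Satisfiable (open branch found)

1. ¬(¬□p → □¬□p) ∧ (p → r), w0
2. ¬(¬□p → □¬□p), w0   [∧-rule on 1]
3. p → r, w0   [∧-rule on 1]
4. ¬□p, w0   [¬→-rule on 2]
5. ¬□¬□p, w0   [¬→-rule on 2]
6. r, w0   [→-rule on 3 (branches; this branch)]
7. ¬p, w1   [¬□-rule on 4: fresh world w1, w0Rw1]
8. □p, w2   [¬□-rule on 5: fresh world w2, w0Rw2]
Accessibility: w0Rw1, w0Rw2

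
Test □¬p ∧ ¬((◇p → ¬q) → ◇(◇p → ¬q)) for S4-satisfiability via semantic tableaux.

1. □¬p ∧ ¬((◇p → ¬q) → ◇(◇p → ¬q)), w0
2. □¬p, w0
3. ¬((◇p → ¬q) → ◇(◇p → ¬q)), w0
4. ◇p → ¬q, w0
5. ¬◇(◇p → ¬q), w0
6. ¬p, w0
7. ¬(◇p → ¬q), w0
8. ◇p, w0
9. q, w0
10. ¬◇p, w0
11. p, w1
12. ¬p, w1
Accessibility: w0Rw0, w0Rw1, w1Rw1
Branch closes: p and ¬p both at w1.
Every branch closes; the branch above is one of them.

No, unsatisfiable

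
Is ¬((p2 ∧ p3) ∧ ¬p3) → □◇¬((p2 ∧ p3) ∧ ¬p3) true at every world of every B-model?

Tableau for the negation ¬(¬((p2 ∧ p3) ∧ ¬p3) → □◇¬((p2 ∧ p3) ∧ ¬p3)):
1. ¬(¬((p2 ∧ p3) ∧ ¬p3) → □◇¬((p2 ∧ p3) ∧ ¬p3)), u
2. ¬((p2 ∧ p3) ∧ ¬p3), u
3. ¬□◇¬((p2 ∧ p3) ∧ ¬p3), u
4. ¬(p2 ∧ p3), u
5. ¬p3, u
6. ¬◇¬((p2 ∧ p3) ∧ ¬p3), v
7. (p2 ∧ p3) ∧ ¬p3, u
8. p2 ∧ p3, u
9. p2, u
10. p3, u
Accessibility: uRu, uRv, vRu, vRv
Branch closes: p3 and ¬p3 both at u.
Every branch of the negation's tableau closes; the branch above is one of them.

Valid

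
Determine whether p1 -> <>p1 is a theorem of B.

Yes, valid

Tableau for the negation ~(p1 -> <>p1):
1. ~(p1 -> <>p1), w0
2. p1, w0
3. ~<>p1, w0
4. ~p1, w0
Accessibility: w0Rw0
Branch closes: p1 and ~p1 both at w0.
All branches of the negation close; one closing branch shown above.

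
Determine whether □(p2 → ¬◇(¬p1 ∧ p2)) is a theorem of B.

Tableau for the negation ¬□(p2 → ¬◇(¬p1 ∧ p2)):
1. ¬□(p2 → ¬◇(¬p1 ∧ p2)), u
2. ¬(p2 → ¬◇(¬p1 ∧ p2)), v
3. p2, v
4. ◇(¬p1 ∧ p2), v
5. ¬p1 ∧ p2, w
6. ¬p1, w
7. p2, w
Accessibility: uRu, uRv, vRu, vRv, vRw, wRv, wRw
The negation has an open branch (countermodel exists).

No, not valid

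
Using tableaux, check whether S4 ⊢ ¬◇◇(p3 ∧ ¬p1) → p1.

Tableau for the negation ¬(¬◇◇(p3 ∧ ¬p1) → p1):
1. ¬(¬◇◇(p3 ∧ ¬p1) → p1), 0
2. ¬◇◇(p3 ∧ ¬p1), 0   [¬→-rule on 1]
3. ¬p1, 0   [¬→-rule on 1]
4. ¬◇(p3 ∧ ¬p1), 0   [¬◇-rule on 2 via 0R0]
5. ¬(p3 ∧ ¬p1), 0   [¬◇-rule on 4 via 0R0]
6. ¬p3, 0   [¬∧-rule on 5 (branches; this branch)]
Accessibility: 0R0
The negation has an open branch (countermodel exists).

No, not valid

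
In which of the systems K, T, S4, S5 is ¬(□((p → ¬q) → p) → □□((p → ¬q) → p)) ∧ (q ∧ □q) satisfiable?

T-tableau for the formula:
1. ¬(□((p → ¬q) → p) → □□((p → ¬q) → p)) ∧ (q ∧ □q), w0
2. ¬(□((p → ¬q) → p) → □□((p → ¬q) → p)), w0
3. q ∧ □q, w0
4. □((p → ¬q) → p), w0
5. ¬□□((p → ¬q) → p), w0
6. q, w0
7. □q, w0
8. (p → ¬q) → p, w0
9. p, w0
10. ¬□((p → ¬q) → p), w1
11. (p → ¬q) → p, w1
12. q, w1
13. p, w1
14. ¬((p → ¬q) → p), w2
15. p → ¬q, w2
16. ¬p, w2
17. ¬q, w2
Accessibility: w0Rw0, w0Rw1, w1Rw1, w1Rw2, w2Rw2
Complete open branch: satisfiable in T, hence also in K (this T-model is also a K-model).
S4-tableau for the formula:
1. ¬(□((p → ¬q) → p) → □□((p → ¬q) → p)) ∧ (q ∧ □q), w0
2. ¬(□((p → ¬q) → p) → □□((p → ¬q) → p)), w0
3. q ∧ □q, w0
4. □((p → ¬q) → p), w0
5. ¬□□((p → ¬q) → p), w0
6. q, w0
7. □q, w0
8. (p → ¬q) → p, w0
9. ¬(p → ¬q), w0
10. p, w0
11. ¬□((p → ¬q) → p), w1
12. (p → ¬q) → p, w1
13. q, w1
14. ¬(p → ¬q), w1
15. p, w1
16. ¬((p → ¬q) → p), w2
17. p → ¬q, w2
18. ¬p, w2
19. (p → ¬q) → p, w2
20. q, w2
21. ¬(p → ¬q), w2
22. p, w2
Accessibility: w0Rw0, w0Rw1, w0Rw2, w1Rw1, w1Rw2, w2Rw2
Branch closes: p and ¬p both at w2.
Every branch closes (one shown): unsatisfiable in S4, hence also in S5 (every S5-frame is an S4-frame).

K, T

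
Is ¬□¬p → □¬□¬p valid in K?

Tableau for the negation ¬(¬□¬p → □¬□¬p):
1. ¬(¬□¬p → □¬□¬p), w0
2. ¬□¬p, w0   [¬→-rule on 1]
3. ¬□¬□¬p, w0   [¬→-rule on 1]
4. p, w1   [¬□-rule on 2: fresh world w1, w0Rw1]
5. □¬p, w2   [¬□-rule on 3: fresh world w2, w0Rw2]
Accessibility: w0Rw1, w0Rw2
The negation has an open branch (countermodel exists).

No, not valid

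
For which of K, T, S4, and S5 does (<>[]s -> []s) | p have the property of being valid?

S5

S4-tableau for the negation ~((<>[]s -> []s) | p):
1. ~((<>[]s -> []s) | p), w0
2. ~(<>[]s -> []s), w0
3. ~p, w0
4. <>[]s, w0
5. ~[]s, w0
6. []s, w1
7. s, w1
8. ~s, w2
Accessibility: w0Rw0, w0Rw1, w0Rw2, w1Rw1, w2Rw2
Complete open branch: countermodel on an S4-frame, so not valid in S4, nor in K, T (the same frame is also a K-frame and a T-frame).
S5-tableau for the negation ~((<>[]s -> []s) | p):
1. ~((<>[]s -> []s) | p), w0
2. ~(<>[]s -> []s), w0
3. ~p, w0
4. <>[]s, w0
5. ~[]s, w0
6. []s, w1
7. s, w0
8. s, w1
9. ~s, w2
10. s, w2
Accessibility: w0Rw0, w0Rw1, w0Rw2, w1Rw0, w1Rw1, w1Rw2, w2Rw0, w2Rw1, w2Rw2
Branch closes: s and ~s both at w2.
Every branch closes (one shown): valid in S5.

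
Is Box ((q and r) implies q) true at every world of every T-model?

Valid

Tableau for the negation not Box ((q and r) implies q):
1. not Box ((q and r) implies q), 0
2. not ((q and r) implies q), 1
3. q and r, 1
4. not q, 1
5. q, 1
6. r, 1
Accessibility: 0R0, 0R1, 1R1
Branch closes: q and not q both at 1.
All branches of the negation close; one closing branch shown above.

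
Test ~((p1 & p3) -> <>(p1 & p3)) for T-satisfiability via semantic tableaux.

No, unsatisfiable

1. ~((p1 & p3) -> <>(p1 & p3)), 0
2. p1 & p3, 0   [~->-rule on 1]
3. ~<>(p1 & p3), 0   [~->-rule on 1]
4. p1, 0   [&-rule on 2]
5. p3, 0   [&-rule on 2]
6. ~(p1 & p3), 0   [~<>-rule on 3 via 0R0]
7. ~p3, 0   [~&-rule on 6 (branches; this branch)]
Accessibility: 0R0
Branch closes: p3 and ~p3 both at 0.
Every branch closes; the branch above is one of them.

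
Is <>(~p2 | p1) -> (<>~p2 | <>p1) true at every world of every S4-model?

Yes, valid

Tableau for the negation ~(<>(~p2 | p1) -> (<>~p2 | <>p1)):
1. ~(<>(~p2 | p1) -> (<>~p2 | <>p1)), u
2. <>(~p2 | p1), u
3. ~(<>~p2 | <>p1), u
4. ~<>~p2, u
5. ~<>p1, u
6. p2, u
7. ~p1, u
8. ~p2 | p1, v
9. p2, v
10. ~p1, v
11. p1, v
Accessibility: uRu, uRv, vRv
Branch closes: p1 and ~p1 both at v.
Every branch of the negation's tableau closes; the branch above is one of them.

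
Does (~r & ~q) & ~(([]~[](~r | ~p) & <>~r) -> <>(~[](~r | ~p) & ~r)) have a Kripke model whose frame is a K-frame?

1. (~r & ~q) & ~(([]~[](~r | ~p) & <>~r) -> <>(~[](~r | ~p) & ~r)), 0
2. ~r & ~q, 0
3. ~(([]~[](~r | ~p) & <>~r) -> <>(~[](~r | ~p) & ~r)), 0
4. ~r, 0
5. ~q, 0
6. []~[](~r | ~p) & <>~r, 0
7. ~<>(~[](~r | ~p) & ~r), 0
8. []~[](~r | ~p), 0
9. <>~r, 0
10. ~r, 1
11. ~(~[](~r | ~p) & ~r), 1
12. ~[](~r | ~p), 1
13. [](~r | ~p), 1
14. ~(~r | ~p), 2
15. r, 2
16. p, 2
17. ~r | ~p, 2
18. ~p, 2
Accessibility: 0R1, 1R2
Branch closes: p and ~p both at 2.
Every branch closes; the branch above is one of them.

No, unsatisfiable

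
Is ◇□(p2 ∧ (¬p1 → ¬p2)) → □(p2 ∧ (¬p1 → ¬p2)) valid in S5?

Tableau for the negation ¬(◇□(p2 ∧ (¬p1 → ¬p2)) → □(p2 ∧ (¬p1 → ¬p2))):
1. ¬(◇□(p2 ∧ (¬p1 → ¬p2)) → □(p2 ∧ (¬p1 → ¬p2))), 0
2. ◇□(p2 ∧ (¬p1 → ¬p2)), 0
3. ¬□(p2 ∧ (¬p1 → ¬p2)), 0
4. □(p2 ∧ (¬p1 → ¬p2)), 1
5. p2 ∧ (¬p1 → ¬p2), 0
6. p2, 0
7. ¬p1 → ¬p2, 0
8. p2 ∧ (¬p1 → ¬p2), 1
9. p2, 1
10. ¬p1 → ¬p2, 1
11. p1, 0
12. p1, 1
13. ¬(p2 ∧ (¬p1 → ¬p2)), 2
14. p2 ∧ (¬p1 → ¬p2), 2
15. p2, 2
16. ¬p1 → ¬p2, 2
17. ¬(¬p1 → ¬p2), 2
18. ¬p1, 2
19. ¬p2, 2
Accessibility: 0R0, 0R1, 0R2, 1R0, 1R1, 1R2, 2R0, 2R1, 2R2
Branch closes: p2 and ¬p2 both at 2.
Every branch of the negation's tableau closes; the branch above is one of them.

Valid in S5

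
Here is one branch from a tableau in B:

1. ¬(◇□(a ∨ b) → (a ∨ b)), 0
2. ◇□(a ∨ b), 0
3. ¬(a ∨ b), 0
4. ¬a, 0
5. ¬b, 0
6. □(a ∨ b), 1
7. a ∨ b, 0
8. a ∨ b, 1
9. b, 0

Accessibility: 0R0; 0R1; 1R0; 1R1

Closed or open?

Closed

Both b and ¬b appear at 0.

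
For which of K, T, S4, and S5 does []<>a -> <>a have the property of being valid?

K-tableau for the negation ~([]<>a -> <>a):
1. ~([]<>a -> <>a), w0
2. []<>a, w0
3. ~<>a, w0
Complete open branch: countermodel on a K-frame, so not valid in K.
T-tableau for the negation ~([]<>a -> <>a):
1. ~([]<>a -> <>a), w0
2. []<>a, w0
3. ~<>a, w0
4. <>a, w0
5. ~a, w0
6. a, w1
7. <>a, w1
8. ~a, w1
Accessibility: w0Rw0, w0Rw1, w1Rw1
Branch closes: a and ~a both at w1.
Every branch closes (one shown): valid in T, hence also in S4, S5 (every theorem of T is a theorem of S4 and S5).

T, S4, S5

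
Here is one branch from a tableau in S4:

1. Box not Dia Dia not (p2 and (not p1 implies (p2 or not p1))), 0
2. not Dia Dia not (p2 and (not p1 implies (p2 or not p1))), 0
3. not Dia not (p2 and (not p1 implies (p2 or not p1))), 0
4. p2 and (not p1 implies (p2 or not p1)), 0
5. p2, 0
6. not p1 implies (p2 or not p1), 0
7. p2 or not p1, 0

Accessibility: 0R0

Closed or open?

Open

No world carries both an atom and its negation.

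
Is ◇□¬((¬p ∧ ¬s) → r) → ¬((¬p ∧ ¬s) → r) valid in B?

Yes, valid

Tableau for the negation ¬(◇□¬((¬p ∧ ¬s) → r) → ¬((¬p ∧ ¬s) → r)):
1. ¬(◇□¬((¬p ∧ ¬s) → r) → ¬((¬p ∧ ¬s) → r)), w0
2. ◇□¬((¬p ∧ ¬s) → r), w0
3. (¬p ∧ ¬s) → r, w0
4. ¬(¬p ∧ ¬s), w0
5. s, w0
6. □¬((¬p ∧ ¬s) → r), w1
7. ¬((¬p ∧ ¬s) → r), w0
8. ¬p ∧ ¬s, w0
9. ¬r, w0
10. ¬p, w0
11. ¬s, w0
Accessibility: w0Rw0, w0Rw1, w1Rw0, w1Rw1
Branch closes: s and ¬s both at w0.
Every branch of the negation's tableau closes; the branch above is one of them.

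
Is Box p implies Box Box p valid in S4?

Tableau for the negation not (Box p implies Box Box p):
1. not (Box p implies Box Box p), 0
2. Box p, 0
3. not Box Box p, 0
4. p, 0
5. not Box p, 1
6. p, 1
7. not p, 2
8. p, 2
Accessibility: 0R0, 0R1, 0R2, 1R1, 1R2, 2R2
Branch closes: p and not p both at 2.
All branches of the negation close; one closing branch shown above.

Yes, valid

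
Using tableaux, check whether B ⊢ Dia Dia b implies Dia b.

Not valid

Tableau for the negation not (Dia Dia b implies Dia b):
1. not (Dia Dia b implies Dia b), u
2. Dia Dia b, u   [neg-implies-rule on 1]
3. not Dia b, u   [neg-implies-rule on 1]
4. not b, u   [neg-Dia-rule on 3 via uRu]
5. Dia b, v   [Dia-rule on 2: fresh world v, uRv]
6. not b, v   [neg-Dia-rule on 3 via uRv]
7. b, w   [Dia-rule on 5: fresh world w, vRw]
Accessibility: uRu, uRv, vRu, vRv, vRw, wRv, wRw
The negation has an open branch (countermodel exists).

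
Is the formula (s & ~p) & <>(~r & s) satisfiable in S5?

1. (s & ~p) & <>(~r & s), u
2. s & ~p, u
3. <>(~r & s), u
4. s, u
5. ~p, u
6. ~r & s, v
7. ~r, v
8. s, v
Accessibility: uRu, uRv, vRu, vRv

Satisfiable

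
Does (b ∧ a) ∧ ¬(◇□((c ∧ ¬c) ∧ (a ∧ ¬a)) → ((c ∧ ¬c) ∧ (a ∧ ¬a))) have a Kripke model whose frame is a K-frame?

1. (b ∧ a) ∧ ¬(◇□((c ∧ ¬c) ∧ (a ∧ ¬a)) → ((c ∧ ¬c) ∧ (a ∧ ¬a))), 0
2. b ∧ a, 0
3. ¬(◇□((c ∧ ¬c) ∧ (a ∧ ¬a)) → ((c ∧ ¬c) ∧ (a ∧ ¬a))), 0
4. b, 0
5. a, 0
6. ◇□((c ∧ ¬c) ∧ (a ∧ ¬a)), 0
7. ¬((c ∧ ¬c) ∧ (a ∧ ¬a)), 0
8. ¬(a ∧ ¬a), 0
9. □((c ∧ ¬c) ∧ (a ∧ ¬a)), 1
Accessibility: 0R1

Yes, satisfiable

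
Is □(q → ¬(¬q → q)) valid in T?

Tableau for the negation ¬□(q → ¬(¬q → q)):
1. ¬□(q → ¬(¬q → q)), u
2. ¬(q → ¬(¬q → q)), v
3. q, v
4. ¬q → q, v
Accessibility: uRu, uRv, vRv
The negation has an open branch (countermodel exists).

Invalid (countermodel exists)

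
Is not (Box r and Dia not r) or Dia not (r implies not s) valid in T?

Valid in T

Tableau for the negation not (not (Box r and Dia not r) or Dia not (r implies not s)):
1. not (not (Box r and Dia not r) or Dia not (r implies not s)), u
2. Box r and Dia not r, u   [neg-or-rule on 1]
3. not Dia not (r implies not s), u   [neg-or-rule on 1]
4. Box r, u   [and-rule on 2]
5. Dia not r, u   [and-rule on 2]
6. r implies not s, u   [neg-Dia-rule on 3 via uRu]
7. r, u   [Box-rule on 4 via uRu]
8. not s, u   [implies-rule on 6 (branches; this branch)]
9. not r, v   [Dia-rule on 5: fresh world v, uRv]
10. r implies not s, v   [neg-Dia-rule on 3 via uRv]
11. r, v   [Box-rule on 4 via uRv]
Accessibility: uRu, uRv, vRv
Branch closes: r and not r both at v.
All branches of the negation close; one closing branch shown above.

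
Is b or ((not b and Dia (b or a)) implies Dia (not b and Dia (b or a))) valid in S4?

Tableau for the negation not (b or ((not b and Dia (b or a)) implies Dia (not b and Dia (b or a)))):
1. not (b or ((not b and Dia (b or a)) implies Dia (not b and Dia (b or a)))), w0
2. not b, w0
3. not ((not b and Dia (b or a)) implies Dia (not b and Dia (b or a))), w0
4. not b and Dia (b or a), w0
5. not Dia (not b and Dia (b or a)), w0
6. Dia (b or a), w0
7. not (not b and Dia (b or a)), w0
8. not Dia (b or a), w0
9. not (b or a), w0
10. not a, w0
11. b or a, w1
12. not (not b and Dia (b or a)), w1
13. not (b or a), w1
14. not b, w1
15. not a, w1
16. a, w1
Accessibility: w0Rw0, w0Rw1, w1Rw1
Branch closes: a and not a both at w1.
Every branch of the negation's tableau closes; the branch above is one of them.

Valid in S4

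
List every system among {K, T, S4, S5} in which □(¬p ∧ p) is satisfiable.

K-tableau for the formula:
1. □(¬p ∧ p), u
Complete open branch: satisfiable in K.
T-tableau for the formula:
1. □(¬p ∧ p), u
2. ¬p ∧ p, u
3. ¬p, u
4. p, u
Accessibility: uRu
Branch closes: p and ¬p both at u.
Every branch closes (one shown): unsatisfiable in T, hence also in S4, S5 (every S4/S5-frame is a T-frame).

K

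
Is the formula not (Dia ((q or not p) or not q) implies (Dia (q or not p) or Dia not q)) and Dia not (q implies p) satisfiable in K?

1. not (Dia ((q or not p) or not q) implies (Dia (q or not p) or Dia not q)) and Dia not (q implies p), u
2. not (Dia ((q or not p) or not q) implies (Dia (q or not p) or Dia not q)), u   [and-rule on 1]
3. Dia not (q implies p), u   [and-rule on 1]
4. Dia ((q or not p) or not q), u   [neg-implies-rule on 2]
5. not (Dia (q or not p) or Dia not q), u   [neg-implies-rule on 2]
6. not Dia (q or not p), u   [neg-or-rule on 5]
7. not Dia not q, u   [neg-or-rule on 5]
8. not (q implies p), v   [Dia-rule on 3: fresh world v, uRv]
9. q, v   [neg-implies-rule on 8]
10. not p, v   [neg-implies-rule on 8]
11. not (q or not p), v   [neg-Dia-rule on 6 via uRv]
12. not q, v   [neg-or-rule on 11]
13. p, v   [neg-or-rule on 11]
Accessibility: uRv
Branch closes: q and not q both at v.
All branches of the tableau close; one closing branch shown above.

Unsatisfiable (every branch closes)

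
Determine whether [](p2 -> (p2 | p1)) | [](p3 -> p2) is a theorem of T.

Tableau for the negation ~([](p2 -> (p2 | p1)) | [](p3 -> p2)):
1. ~([](p2 -> (p2 | p1)) | [](p3 -> p2)), 0
2. ~[](p2 -> (p2 | p1)), 0
3. ~[](p3 -> p2), 0
4. ~(p2 -> (p2 | p1)), 1
5. p2, 1
6. ~(p2 | p1), 1
7. ~p2, 1
8. ~p1, 1
Accessibility: 0R0, 0R1, 1R1
Branch closes: p2 and ~p2 both at 1.
All branches of the negation close; one closing branch shown above.

Valid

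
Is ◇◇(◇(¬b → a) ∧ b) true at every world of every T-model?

Tableau for the negation ¬◇◇(◇(¬b → a) ∧ b):
1. ¬◇◇(◇(¬b → a) ∧ b), w0
2. ¬◇(◇(¬b → a) ∧ b), w0
3. ¬(◇(¬b → a) ∧ b), w0
4. ¬b, w0
Accessibility: w0Rw0
The negation has an open branch (countermodel exists).

No, not valid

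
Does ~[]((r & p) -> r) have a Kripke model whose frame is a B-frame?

1. ~[]((r & p) -> r), u
2. ~((r & p) -> r), v
3. r & p, v
4. ~r, v
5. r, v
6. p, v
Accessibility: uRu, uRv, vRu, vRv
Branch closes: r and ~r both at v.
Every branch closes; the branch above is one of them.

Unsatisfiable (every branch closes)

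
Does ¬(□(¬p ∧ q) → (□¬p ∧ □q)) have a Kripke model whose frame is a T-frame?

No, unsatisfiable

1. ¬(□(¬p ∧ q) → (□¬p ∧ □q)), w0
2. □(¬p ∧ q), w0
3. ¬(□¬p ∧ □q), w0
4. ¬p ∧ q, w0
5. ¬p, w0
6. q, w0
7. ¬□q, w0
8. ¬q, w1
9. ¬p ∧ q, w1
10. ¬p, w1
11. q, w1
Accessibility: w0Rw0, w0Rw1, w1Rw1
Branch closes: q and ¬q both at w1.
Every branch closes; the branch above is one of them.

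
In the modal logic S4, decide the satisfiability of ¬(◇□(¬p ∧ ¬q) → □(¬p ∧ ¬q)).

Yes, satisfiable

1. ¬(◇□(¬p ∧ ¬q) → □(¬p ∧ ¬q)), w0
2. ◇□(¬p ∧ ¬q), w0
3. ¬□(¬p ∧ ¬q), w0
4. □(¬p ∧ ¬q), w1
5. ¬p ∧ ¬q, w1
6. ¬p, w1
7. ¬q, w1
8. ¬(¬p ∧ ¬q), w2
9. q, w2
Accessibility: w0Rw0, w0Rw1, w0Rw2, w1Rw1, w2Rw2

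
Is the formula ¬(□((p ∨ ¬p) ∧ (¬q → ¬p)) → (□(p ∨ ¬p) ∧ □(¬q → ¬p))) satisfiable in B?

1. ¬(□((p ∨ ¬p) ∧ (¬q → ¬p)) → (□(p ∨ ¬p) ∧ □(¬q → ¬p))), w0
2. □((p ∨ ¬p) ∧ (¬q → ¬p)), w0
3. ¬(□(p ∨ ¬p) ∧ □(¬q → ¬p)), w0
4. (p ∨ ¬p) ∧ (¬q → ¬p), w0
5. p ∨ ¬p, w0
6. ¬q → ¬p, w0
7. ¬□(¬q → ¬p), w0
8. ¬p, w0
9. ¬(¬q → ¬p), w1
10. ¬q, w1
11. p, w1
12. (p ∨ ¬p) ∧ (¬q → ¬p), w1
13. p ∨ ¬p, w1
14. ¬q → ¬p, w1
15. ¬p, w1
Accessibility: w0Rw0, w0Rw1, w1Rw0, w1Rw1
Branch closes: p and ¬p both at w1.
All branches of the tableau close; one closing branch shown above.

Unsatisfiable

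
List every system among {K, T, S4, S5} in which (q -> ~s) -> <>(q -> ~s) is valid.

T, S4, S5

T-tableau for the negation ~((q -> ~s) -> <>(q -> ~s)):
1. ~((q -> ~s) -> <>(q -> ~s)), u
2. q -> ~s, u
3. ~<>(q -> ~s), u
4. ~(q -> ~s), u
5. q, u
6. s, u
7. ~s, u
Accessibility: uRu
Branch closes: s and ~s both at u.
Every branch closes (one shown): valid in T, hence also in S4, S5 (every theorem of T is a theorem of S4 and S5).
K-tableau for the negation ~((q -> ~s) -> <>(q -> ~s)):
1. ~((q -> ~s) -> <>(q -> ~s)), u
2. q -> ~s, u
3. ~<>(q -> ~s), u
4. ~s, u
Complete open branch: countermodel on a K-frame, so not valid in K.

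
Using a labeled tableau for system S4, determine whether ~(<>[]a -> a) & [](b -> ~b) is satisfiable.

Yes, satisfiable

1. ~(<>[]a -> a) & [](b -> ~b), 0
2. ~(<>[]a -> a), 0
3. [](b -> ~b), 0
4. <>[]a, 0
5. ~a, 0
6. b -> ~b, 0
7. ~b, 0
8. []a, 1
9. b -> ~b, 1
10. a, 1
11. ~b, 1
Accessibility: 0R0, 0R1, 1R1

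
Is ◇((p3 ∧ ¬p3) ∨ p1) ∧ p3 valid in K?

Tableau for the negation ¬(◇((p3 ∧ ¬p3) ∨ p1) ∧ p3):
1. ¬(◇((p3 ∧ ¬p3) ∨ p1) ∧ p3), w0
2. ¬p3, w0
The negation has an open branch (countermodel exists).

Invalid (countermodel exists)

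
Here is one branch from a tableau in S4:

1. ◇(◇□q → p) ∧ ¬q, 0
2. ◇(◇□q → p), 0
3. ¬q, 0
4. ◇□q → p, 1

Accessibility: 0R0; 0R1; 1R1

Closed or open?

No world carries both an atom and its negation.

Open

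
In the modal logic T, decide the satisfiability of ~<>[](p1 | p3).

1. ~<>[](p1 | p3), u
2. ~[](p1 | p3), u
3. ~(p1 | p3), v
4. ~p1, v
5. ~p3, v
6. ~[](p1 | p3), v
7. ~(p1 | p3), w
8. ~p1, w
9. ~p3, w
Accessibility: uRu, uRv, vRv, vRw, wRw

Satisfiable (open branch found)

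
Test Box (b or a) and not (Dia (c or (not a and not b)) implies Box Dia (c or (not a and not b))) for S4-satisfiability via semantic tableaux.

1. Box (b or a) and not (Dia (c or (not a and not b)) implies Box Dia (c or (not a and not b))), w0
2. Box (b or a), w0
3. not (Dia (c or (not a and not b)) implies Box Dia (c or (not a and not b))), w0
4. Dia (c or (not a and not b)), w0
5. not Box Dia (c or (not a and not b)), w0
6. b or a, w0
7. a, w0
8. c or (not a and not b), w1
9. b or a, w1
10. c, w1
11. a, w1
12. not Dia (c or (not a and not b)), w2
13. b or a, w2
14. not (c or (not a and not b)), w2
15. not c, w2
16. not (not a and not b), w2
17. a, w2
18. b, w2
Accessibility: w0Rw0, w0Rw1, w0Rw2, w1Rw1, w2Rw2

Yes, satisfiable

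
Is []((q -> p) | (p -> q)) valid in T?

Tableau for the negation ~[]((q -> p) | (p -> q)):
1. ~[]((q -> p) | (p -> q)), u
2. ~((q -> p) | (p -> q)), v   [~[]-rule on 1: fresh world v, uRv]
3. ~(q -> p), v   [~|-rule on 2]
4. ~(p -> q), v   [~|-rule on 2]
5. q, v   [~->-rule on 3]
6. ~p, v   [~->-rule on 3]
7. p, v   [~->-rule on 4]
8. ~q, v   [~->-rule on 4]
Accessibility: uRu, uRv, vRv
Branch closes: p and ~p both at v.
All branches of the negation close; one closing branch shown above.

Valid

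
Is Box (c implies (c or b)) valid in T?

Tableau for the negation not Box (c implies (c or b)):
1. not Box (c implies (c or b)), u
2. not (c implies (c or b)), v   [neg-Box-rule on 1: fresh world v, uRv]
3. c, v   [neg-implies-rule on 2]
4. not (c or b), v   [neg-implies-rule on 2]
5. not c, v   [neg-or-rule on 4]
6. not b, v   [neg-or-rule on 4]
Accessibility: uRu, uRv, vRv
Branch closes: c and not c both at v.
Every branch of the negation's tableau closes; the branch above is one of them.

Valid in T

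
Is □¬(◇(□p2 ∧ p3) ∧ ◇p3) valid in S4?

Tableau for the negation ¬□¬(◇(□p2 ∧ p3) ∧ ◇p3):
1. ¬□¬(◇(□p2 ∧ p3) ∧ ◇p3), u
2. ◇(□p2 ∧ p3) ∧ ◇p3, v   [¬□-rule on 1: fresh world v, uRv]
3. ◇(□p2 ∧ p3), v   [∧-rule on 2]
4. ◇p3, v   [∧-rule on 2]
5. □p2 ∧ p3, w   [◇-rule on 3: fresh world w, vRw]
6. □p2, w   [∧-rule on 5]
7. p3, w   [∧-rule on 5]
8. p2, w   [□-rule on 6 via wRw]
9. p3, x   [◇-rule on 4: fresh world x, vRx]
Accessibility: uRu, uRv, uRw, uRx, vRv, vRw, vRx, wRw, xRx
The negation has an open branch (countermodel exists).

Invalid (countermodel exists)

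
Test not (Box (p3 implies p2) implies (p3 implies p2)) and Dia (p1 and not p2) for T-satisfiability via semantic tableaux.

1. not (Box (p3 implies p2) implies (p3 implies p2)) and Dia (p1 and not p2), w0
2. not (Box (p3 implies p2) implies (p3 implies p2)), w0
3. Dia (p1 and not p2), w0
4. Box (p3 implies p2), w0
5. not (p3 implies p2), w0
6. p3, w0
7. not p2, w0
8. p3 implies p2, w0
9. p2, w0
Accessibility: w0Rw0
Branch closes: p2 and not p2 both at w0.
All branches of the tableau close; one closing branch shown above.

Unsatisfiable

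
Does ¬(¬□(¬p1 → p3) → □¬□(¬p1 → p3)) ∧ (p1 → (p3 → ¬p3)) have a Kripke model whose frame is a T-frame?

1. ¬(¬□(¬p1 → p3) → □¬□(¬p1 → p3)) ∧ (p1 → (p3 → ¬p3)), u
2. ¬(¬□(¬p1 → p3) → □¬□(¬p1 → p3)), u
3. p1 → (p3 → ¬p3), u
4. ¬□(¬p1 → p3), u
5. ¬□¬□(¬p1 → p3), u
6. p3 → ¬p3, u
7. ¬p3, u
8. ¬(¬p1 → p3), v
9. ¬p1, v
10. ¬p3, v
11. □(¬p1 → p3), w
12. ¬p1 → p3, w
13. p3, w
Accessibility: uRu, uRv, uRw, vRv, wRw

Satisfiable (open branch found)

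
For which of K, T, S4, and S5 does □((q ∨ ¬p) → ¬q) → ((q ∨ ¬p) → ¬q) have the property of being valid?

T, S4, S5

T-tableau for the negation ¬(□((q ∨ ¬p) → ¬q) → ((q ∨ ¬p) → ¬q)):
1. ¬(□((q ∨ ¬p) → ¬q) → ((q ∨ ¬p) → ¬q)), u
2. □((q ∨ ¬p) → ¬q), u   [¬→-rule on 1]
3. ¬((q ∨ ¬p) → ¬q), u   [¬→-rule on 1]
4. q ∨ ¬p, u   [¬→-rule on 3]
5. q, u   [¬→-rule on 3]
6. (q ∨ ¬p) → ¬q, u   [□-rule on 2 via uRu]
7. ¬p, u   [∨-rule on 4 (branches; this branch)]
8. ¬(q ∨ ¬p), u   [→-rule on 6 (branches; this branch)]
9. ¬q, u   [¬∨-rule on 8]
10. p, u   [¬∨-rule on 8]
Accessibility: uRu
Branch closes: q and ¬q both at u.
Every branch closes (one shown): valid in T, hence also in S4, S5 (every theorem of T is a theorem of S4 and S5).
K-tableau for the negation ¬(□((q ∨ ¬p) → ¬q) → ((q ∨ ¬p) → ¬q)):
1. ¬(□((q ∨ ¬p) → ¬q) → ((q ∨ ¬p) → ¬q)), u
2. □((q ∨ ¬p) → ¬q), u   [¬→-rule on 1]
3. ¬((q ∨ ¬p) → ¬q), u   [¬→-rule on 1]
4. q ∨ ¬p, u   [¬→-rule on 3]
5. q, u   [¬→-rule on 3]
6. ¬p, u   [∨-rule on 4 (branches; this branch)]
Complete open branch: countermodel on a K-frame, so not valid in K.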